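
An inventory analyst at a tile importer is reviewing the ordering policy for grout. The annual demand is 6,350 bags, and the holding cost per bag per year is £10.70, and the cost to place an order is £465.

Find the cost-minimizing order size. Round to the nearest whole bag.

Q* = √(2·D·S / H) = √(2·6,350·465 / 10.7) = √551,915.9 ≈ 742.91

743 bags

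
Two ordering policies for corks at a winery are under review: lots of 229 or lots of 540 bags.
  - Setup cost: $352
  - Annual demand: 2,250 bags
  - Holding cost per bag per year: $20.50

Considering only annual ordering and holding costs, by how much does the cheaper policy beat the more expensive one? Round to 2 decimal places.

$1,195.90

For each Q, cost = (D/Q)·S + (Q/2)·H.
TC(229) = (2,250/229)×352 + (229/2)×20.5 = $5,805.77
TC(540) = (2,250/540)×352 + (540/2)×20.5 = $7,001.67
Lots of 229 are cheaper by $1,195.90.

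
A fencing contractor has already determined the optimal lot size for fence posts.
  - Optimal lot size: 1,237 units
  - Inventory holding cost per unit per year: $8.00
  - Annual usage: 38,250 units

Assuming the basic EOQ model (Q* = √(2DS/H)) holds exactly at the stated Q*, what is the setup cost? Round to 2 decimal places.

$160.02

From Q* = √(2DS/H) ⇒ Q*² = 2DS/H.
S = Q²H / (2D) = 1,237² × 8 / (2 × 38,250) = 160.0177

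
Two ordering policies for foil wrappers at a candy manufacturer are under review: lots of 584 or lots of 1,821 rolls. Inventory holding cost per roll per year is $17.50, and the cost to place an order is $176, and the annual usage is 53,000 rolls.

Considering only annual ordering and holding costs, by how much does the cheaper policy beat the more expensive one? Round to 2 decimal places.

Annual cost at Q: ordering D·S/Q plus holding Q·H/2.
TC(584) = (53,000/584)×176 + (584/2)×17.5 = $21,082.60
TC(1,821) = (53,000/1,821)×176 + (1,821/2)×17.5 = $21,056.21
|ΔTC| = |$21,082.60 − $21,056.21| = $26.39

$26.39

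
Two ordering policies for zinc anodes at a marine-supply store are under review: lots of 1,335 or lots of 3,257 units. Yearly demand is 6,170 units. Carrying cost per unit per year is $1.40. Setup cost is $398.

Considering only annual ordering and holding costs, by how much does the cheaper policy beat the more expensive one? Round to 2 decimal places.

TC(Q) = (D/Q)S + (Q/2)H
TC(1,335) = (6,170/1,335)×398 + (1,335/2)×1.4 = $2,773.95
TC(3,257) = (6,170/3,257)×398 + (3,257/2)×1.4 = $3,033.86
Cheaper: Q = 1,335.  Difference = $259.92

$259.92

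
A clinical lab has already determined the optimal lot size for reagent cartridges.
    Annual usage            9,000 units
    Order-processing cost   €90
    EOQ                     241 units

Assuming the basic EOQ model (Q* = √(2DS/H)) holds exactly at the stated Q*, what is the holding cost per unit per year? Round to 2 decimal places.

EOQ relation: Q² = 2DS/H, so rearrange for the unknown.
H = 2DS / Q² = 2 × 9,000 × 90 / 241² = 27.8921

€27.89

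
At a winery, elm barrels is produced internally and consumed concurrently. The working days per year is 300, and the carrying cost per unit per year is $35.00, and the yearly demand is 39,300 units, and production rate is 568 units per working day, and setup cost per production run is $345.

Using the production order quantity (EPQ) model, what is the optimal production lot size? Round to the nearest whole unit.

Daily demand d = 39,300/300 = 131.000; p = 568; 1 − d/p = 0.76937
EPQ = √(2DS / (H(1 − d/p)))
    = √(2 × 39,300 × 345 / (35 × 0.76937)) ≈ 1,003.51

1,004 units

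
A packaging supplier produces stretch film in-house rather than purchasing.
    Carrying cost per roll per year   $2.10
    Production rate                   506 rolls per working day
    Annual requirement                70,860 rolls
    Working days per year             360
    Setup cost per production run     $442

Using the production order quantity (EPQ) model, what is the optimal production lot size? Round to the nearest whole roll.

6,987 rolls

d = 70,860/360 = 196.8333 rolls/day;  effective holding cost H(1 − d/p) = 2.1·(1 − 196.8333/506) = 1.28310
Q* = √(2DS / H_eff) = √(2·70,860·442 / 1.28310) ≈ 6,987.08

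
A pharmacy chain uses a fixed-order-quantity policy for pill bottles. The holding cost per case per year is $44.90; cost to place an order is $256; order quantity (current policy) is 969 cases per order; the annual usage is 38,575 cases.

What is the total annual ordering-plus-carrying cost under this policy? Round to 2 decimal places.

$31,945.17

Annual ordering cost = (D/Q)·S = (38,575/969) × 256 = $10,191.12
Annual holding cost  = (Q/2)·H = (969/2) × 44.9 = $21,754.05
Total = $10,191.12 + $21,754.05 = $31,945.17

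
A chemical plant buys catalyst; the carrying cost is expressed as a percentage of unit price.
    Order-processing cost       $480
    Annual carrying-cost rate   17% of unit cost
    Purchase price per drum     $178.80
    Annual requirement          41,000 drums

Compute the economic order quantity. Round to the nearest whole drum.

Carrying cost H = $178.8 × 17% = $30.3960/drum/yr
Q* = √(2·D·S / H) = √(2·41,000·480 / 30.396) = √1,294,907.2 ≈ 1,137.94

1,138 drums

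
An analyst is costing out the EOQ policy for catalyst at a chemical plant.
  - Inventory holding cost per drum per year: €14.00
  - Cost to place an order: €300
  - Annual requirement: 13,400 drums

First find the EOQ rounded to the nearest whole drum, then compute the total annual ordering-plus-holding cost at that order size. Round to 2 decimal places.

€10,609.43

EOQ = √(2DS/H) = √(2 × 13,400 × 300 / 14)
    = √(574,285.71) ≈ 757.82 → Q = 758 drums
Annual ordering cost = (D/Q)·S = (13,400/758) × 300 = €5,303.43
Annual holding cost  = (Q/2)·H = (758/2) × 14 = €5,306.00
Total = €5,303.43 + €5,306.00 = €10,609.43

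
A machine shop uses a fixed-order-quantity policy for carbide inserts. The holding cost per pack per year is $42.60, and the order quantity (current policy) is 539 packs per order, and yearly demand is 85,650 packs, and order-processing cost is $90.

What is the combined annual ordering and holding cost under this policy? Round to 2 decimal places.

$25,782.18

Ordering: D/Q × S = 85,650/539 × $90 = $14,301.48
Holding:  Q/2 × H = 539/2 × $42.6 = $11,480.70
Total = $14,301.48 + $11,480.70 = $25,782.18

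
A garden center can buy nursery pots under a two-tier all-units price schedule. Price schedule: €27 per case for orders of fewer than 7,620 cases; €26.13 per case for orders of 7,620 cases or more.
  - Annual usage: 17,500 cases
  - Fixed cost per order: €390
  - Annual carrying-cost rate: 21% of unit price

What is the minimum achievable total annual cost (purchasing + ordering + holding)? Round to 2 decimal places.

H₁ = 21%×€27 = €5.6700;  H₂ = 21%×€26.13 = €5.4873
EOQ₁ = √(2×17,500×390/5.6700) = 1,551.58  (< 7,620, feasible at tier 1)
EOQ₂ = √(2×17,500×390/5.4873) = 1,577.20  (< 7,620 → use Q = 7,620 at tier-2 price)
TC(tier 1 (EOQ₁), Q≈1,551.6) = €481,297.47
TC(tier 2, Q≈7,620.0) = €479,077.28
Minimum at tier 2: €479,077.28

€479,077.28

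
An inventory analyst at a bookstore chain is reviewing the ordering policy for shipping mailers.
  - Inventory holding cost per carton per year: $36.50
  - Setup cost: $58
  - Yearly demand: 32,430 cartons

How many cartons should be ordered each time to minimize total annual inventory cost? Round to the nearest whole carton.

321 cartons

Optimal lot size Q* = (2 × 32,430 × $58 / $36.5)^½ ≈ 321.04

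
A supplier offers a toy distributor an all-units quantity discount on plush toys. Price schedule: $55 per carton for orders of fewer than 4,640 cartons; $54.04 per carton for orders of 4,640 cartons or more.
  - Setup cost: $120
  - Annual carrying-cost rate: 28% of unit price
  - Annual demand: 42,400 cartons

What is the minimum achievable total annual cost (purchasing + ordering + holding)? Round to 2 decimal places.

$2,327,496.94

H₁ = 28%×$55 = $15.4000;  H₂ = 28%×$54.04 = $15.1312
EOQ₁ = √(2×42,400×120/15.4000) = 812.88  (< 4,640, feasible at tier 1)
EOQ₂ = √(2×42,400×120/15.1312) = 820.07  (< 4,640 → use Q = 4,640 at tier-2 price)
TC(tier 1 (EOQ₁), Q≈812.9) = $2,344,518.40
TC(tier 2, Q≈4,640.0) = $2,327,496.94
Minimum at tier 2: $2,327,496.94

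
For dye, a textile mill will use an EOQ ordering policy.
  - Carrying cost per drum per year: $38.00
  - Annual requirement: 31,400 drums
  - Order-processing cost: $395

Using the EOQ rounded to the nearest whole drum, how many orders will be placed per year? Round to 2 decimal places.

38.86 orders per year

Optimal lot size Q* = (2 × 31,400 × $395 / $38)^½ ≈ 807.95 → Q = 808
N = D/Q = 31,400/808 ≈ 38.861 orders/yr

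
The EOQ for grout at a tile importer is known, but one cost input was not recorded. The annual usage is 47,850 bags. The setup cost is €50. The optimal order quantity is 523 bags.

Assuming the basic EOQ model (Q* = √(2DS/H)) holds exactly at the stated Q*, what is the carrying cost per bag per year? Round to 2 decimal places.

€17.49

EOQ relation: Q² = 2DS/H, so rearrange for the unknown.
H = 2DS / Q² = 2 × 47,850 × 50 / 523² = 17.4936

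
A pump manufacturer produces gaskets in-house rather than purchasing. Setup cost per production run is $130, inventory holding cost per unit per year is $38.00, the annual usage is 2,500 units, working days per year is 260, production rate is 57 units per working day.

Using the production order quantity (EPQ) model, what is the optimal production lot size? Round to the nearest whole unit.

d = 2,500/260 = 9.6154 units/day;  effective holding cost H(1 − d/p) = 38·(1 − 9.6154/57) = 31.58974
Q* = √(2DS / H_eff) = √(2·2,500·130 / 31.58974) ≈ 143.44

143 units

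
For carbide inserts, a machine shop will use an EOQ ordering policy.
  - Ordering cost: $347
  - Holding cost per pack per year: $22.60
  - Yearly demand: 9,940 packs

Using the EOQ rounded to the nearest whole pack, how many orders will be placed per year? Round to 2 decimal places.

18.01 orders per year

Q* = √(2·D·S / H) = √(2·9,940·347 / 22.6) = √305,237.2 ≈ 552.48 → Q = 552
N = D/Q = 9,940/552 ≈ 18.007 orders/yr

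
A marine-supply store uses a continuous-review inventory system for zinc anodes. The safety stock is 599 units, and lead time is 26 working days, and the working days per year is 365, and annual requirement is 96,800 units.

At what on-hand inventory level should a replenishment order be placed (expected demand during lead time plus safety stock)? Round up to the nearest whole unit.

Daily demand d = 96,800 / 365 = 265.205 units/day
Demand during lead time = 265.205 × 26 = 6,895.34
Reorder point = 6,895.34 + 599 = 7,494.34 → round up

7,495 units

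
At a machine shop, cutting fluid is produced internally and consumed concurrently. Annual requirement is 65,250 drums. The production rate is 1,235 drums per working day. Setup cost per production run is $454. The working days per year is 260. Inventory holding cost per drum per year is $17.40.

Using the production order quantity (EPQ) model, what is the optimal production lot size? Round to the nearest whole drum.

d = 65,250/260 = 250.9615 drums/day;  effective holding cost H(1 − d/p) = 17.4·(1 − 250.9615/1235) = 13.86419
Q* = √(2DS / H_eff) = √(2·65,250·454 / 13.86419) ≈ 2,067.22

2,067 drums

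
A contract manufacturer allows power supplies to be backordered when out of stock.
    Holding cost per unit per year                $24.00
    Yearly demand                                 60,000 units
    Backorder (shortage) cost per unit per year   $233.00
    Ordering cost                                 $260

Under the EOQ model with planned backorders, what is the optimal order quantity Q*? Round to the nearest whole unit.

1,197 units

Basic EOQ = √(2·60,000·260/24) = 1,140.175
Backorder adjustment √((H+b)/b) = √((24+233)/233) = 1.0502
Q* = 1,140.175 × 1.0502 ≈ 1,197.46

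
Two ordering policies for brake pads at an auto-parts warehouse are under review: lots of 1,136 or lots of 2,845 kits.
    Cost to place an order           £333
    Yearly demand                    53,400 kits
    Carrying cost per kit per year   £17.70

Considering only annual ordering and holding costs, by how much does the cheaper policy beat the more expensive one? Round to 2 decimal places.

TC(Q) = (D/Q)S + (Q/2)H
TC(1,136) = (53,400/1,136)×333 + (1,136/2)×17.7 = £25,706.95
TC(2,845) = (53,400/2,845)×333 + (2,845/2)×17.7 = £31,428.58
|ΔTC| = |£25,706.95 − £31,428.58| = £5,721.64

£5,721.64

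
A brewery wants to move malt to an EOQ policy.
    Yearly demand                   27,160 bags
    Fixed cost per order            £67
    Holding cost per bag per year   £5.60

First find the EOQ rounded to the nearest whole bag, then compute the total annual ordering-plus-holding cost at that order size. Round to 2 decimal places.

Q* = √(2·D·S / H) = √(2·27,160·67 / 5.6) = √649,900.0 ≈ 806.16 → Q = 806 bags
Orders/yr = 27,160/806 = 33.697; ordering cost = 33.697 × £67 = £2,257.72
Average inventory = 806/2 = 403; holding cost = 403 × £5.6 = £2,256.80
Total = £2,257.72 + £2,256.80 = £4,514.52

£4,514.52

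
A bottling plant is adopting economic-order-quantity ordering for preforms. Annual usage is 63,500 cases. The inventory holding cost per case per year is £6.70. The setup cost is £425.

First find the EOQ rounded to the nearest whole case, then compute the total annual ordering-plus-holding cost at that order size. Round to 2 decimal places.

Optimal lot size Q* = (2 × 63,500 × £425 / £6.7)^½ ≈ 2,838.30 → Q = 2,838 cases
Annual ordering cost = (D/Q)·S = (63,500/2,838) × 425 = £9,509.34
Annual holding cost  = (Q/2)·H = (2,838/2) × 6.7 = £9,507.30
Total = £9,509.34 + £9,507.30 = £19,016.64

£19,016.64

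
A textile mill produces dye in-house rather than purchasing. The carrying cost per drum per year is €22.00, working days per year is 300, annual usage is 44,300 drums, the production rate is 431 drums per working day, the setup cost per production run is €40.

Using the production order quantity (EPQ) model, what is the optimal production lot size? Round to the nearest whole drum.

495 drums

Daily demand d = 44,300/300 = 147.667; p = 431; 1 − d/p = 0.65739
EPQ = √(2DS / (H(1 − d/p)))
    = √(2 × 44,300 × 40 / (22 × 0.65739)) ≈ 495.02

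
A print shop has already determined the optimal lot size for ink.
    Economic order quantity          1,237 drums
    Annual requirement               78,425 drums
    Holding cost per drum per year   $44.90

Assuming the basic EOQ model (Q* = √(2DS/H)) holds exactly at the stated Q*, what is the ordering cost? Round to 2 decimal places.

Since Q* = (2DS/H)^½, squaring gives Q*²·H = 2DS.
S = Q²H / (2D) = 1,237² × 44.9 / (2 × 78,425) = 438.0273

$438.03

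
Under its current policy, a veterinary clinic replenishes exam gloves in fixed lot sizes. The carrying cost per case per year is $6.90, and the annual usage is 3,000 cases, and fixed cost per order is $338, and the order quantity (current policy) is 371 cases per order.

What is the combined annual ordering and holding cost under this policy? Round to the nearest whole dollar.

$4,013

Orders/yr = 3,000/371 = 8.086; ordering cost = 8.086 × $338 = $2,733.15
Average inventory = 371/2 = 185.5; holding cost = 185.5 × $6.9 = $1,279.95
Total = $2,733.15 + $1,279.95 = $4,013.10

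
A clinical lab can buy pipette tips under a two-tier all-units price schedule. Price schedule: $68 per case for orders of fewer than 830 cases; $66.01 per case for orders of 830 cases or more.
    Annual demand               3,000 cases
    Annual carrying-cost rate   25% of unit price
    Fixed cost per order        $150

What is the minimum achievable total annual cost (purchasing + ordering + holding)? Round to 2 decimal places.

H₁ = 25%×$68 = $17.0000;  H₂ = 25%×$66.01 = $16.5025
EOQ₁ = √(2×3,000×150/17.0000) = 230.09  (< 830, feasible at tier 1)
EOQ₂ = √(2×3,000×150/16.5025) = 233.53  (< 830 → use Q = 830 at tier-2 price)
TC(tier 1 (EOQ₁), Q≈230.1) = $207,911.52
TC(tier 2, Q≈830.0) = $205,420.71
Minimum at tier 2: $205,420.71

$205,420.71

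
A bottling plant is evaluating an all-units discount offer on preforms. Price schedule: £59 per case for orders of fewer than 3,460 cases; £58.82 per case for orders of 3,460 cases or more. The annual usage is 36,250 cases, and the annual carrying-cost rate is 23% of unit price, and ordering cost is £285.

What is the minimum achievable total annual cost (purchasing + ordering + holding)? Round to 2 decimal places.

H₁ = 23%×£59 = £13.5700;  H₂ = 23%×£58.82 = £13.5286
EOQ₁ = √(2×36,250×285/13.5700) = 1,233.96  (< 3,460, feasible at tier 1)
EOQ₂ = √(2×36,250×285/13.5286) = 1,235.85  (< 3,460 → use Q = 3,460 at tier-2 price)
TC(tier 1 (EOQ₁), Q≈1,234.0) = £2,155,494.85
TC(tier 2, Q≈3,460.0) = £2,158,615.39
Minimum at tier 1 (EOQ₁): £2,155,494.85

£2,155,494.85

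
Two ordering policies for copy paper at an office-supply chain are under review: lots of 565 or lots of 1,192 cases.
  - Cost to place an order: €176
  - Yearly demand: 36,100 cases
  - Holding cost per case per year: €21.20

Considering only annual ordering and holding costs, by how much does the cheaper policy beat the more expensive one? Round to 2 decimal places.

For each Q, cost = (D/Q)·S + (Q/2)·H.
TC(565) = (36,100/565)×176 + (565/2)×21.2 = €17,234.31
TC(1,192) = (36,100/1,192)×176 + (1,192/2)×21.2 = €17,965.40
Cheaper: Q = 565.  Difference = €731.09

€731.09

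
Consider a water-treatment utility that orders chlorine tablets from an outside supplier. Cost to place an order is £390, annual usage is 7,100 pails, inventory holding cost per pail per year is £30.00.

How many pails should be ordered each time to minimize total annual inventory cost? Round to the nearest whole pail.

430 pails

2DS/H = 2·7,100·390/30 = 184,600.00
EOQ = √184,600.00 ≈ 429.65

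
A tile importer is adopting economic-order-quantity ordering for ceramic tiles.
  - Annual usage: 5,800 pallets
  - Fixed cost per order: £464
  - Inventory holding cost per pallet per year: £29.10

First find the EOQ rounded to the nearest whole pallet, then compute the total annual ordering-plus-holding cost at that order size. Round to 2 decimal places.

£12,515.10

Q* = √(2·D·S / H) = √(2·5,800·464 / 29.1) = √184,962.2 ≈ 430.07 → Q = 430 pallets
Orders/yr = 5,800/430 = 13.488; ordering cost = 13.488 × £464 = £6,258.60
Average inventory = 430/2 = 215; holding cost = 215 × £29.1 = £6,256.50
Total = £6,258.60 + £6,256.50 = £12,515.10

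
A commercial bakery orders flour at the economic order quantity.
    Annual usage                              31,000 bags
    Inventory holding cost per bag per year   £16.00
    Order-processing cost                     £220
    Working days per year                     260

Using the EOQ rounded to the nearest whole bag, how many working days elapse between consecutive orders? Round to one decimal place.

2DS/H = 2·31,000·220/16 = 852,500.00
EOQ = √852,500.00 ≈ 923.31 → Q = 923 bags
T = Q/D × 260 days = 923/31,000 × 260 = 7.741 days

7.7 days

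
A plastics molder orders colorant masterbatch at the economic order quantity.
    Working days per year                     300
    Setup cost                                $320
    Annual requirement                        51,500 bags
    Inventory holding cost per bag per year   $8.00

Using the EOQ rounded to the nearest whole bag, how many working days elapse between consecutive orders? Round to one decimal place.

11.8 days

EOQ = √(2DS/H) = √(2 × 51,500 × 320 / 8)
    = √(4,120,000.00) ≈ 2,029.78 → Q = 2,030 bags
T = Q/D × 300 days = 2,030/51,500 × 300 = 11.825 days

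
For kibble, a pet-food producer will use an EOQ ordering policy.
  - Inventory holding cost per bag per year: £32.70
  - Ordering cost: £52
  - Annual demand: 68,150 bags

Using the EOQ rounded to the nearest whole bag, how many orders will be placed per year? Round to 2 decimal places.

2DS/H = 2·68,150·52/32.7 = 216,746.18
EOQ = √216,746.18 ≈ 465.56 → Q = 466
N = D/Q = 68,150/466 ≈ 146.245 orders/yr

146.24 orders per year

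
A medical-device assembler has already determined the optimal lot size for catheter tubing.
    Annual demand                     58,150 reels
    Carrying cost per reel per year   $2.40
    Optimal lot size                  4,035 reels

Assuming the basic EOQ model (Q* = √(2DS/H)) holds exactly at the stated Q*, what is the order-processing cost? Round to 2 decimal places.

$335.98

Since Q* = (2DS/H)^½, squaring gives Q*²·H = 2DS.
S = Q²H / (2D) = 4,035² × 2.4 / (2 × 58,150) = 335.9840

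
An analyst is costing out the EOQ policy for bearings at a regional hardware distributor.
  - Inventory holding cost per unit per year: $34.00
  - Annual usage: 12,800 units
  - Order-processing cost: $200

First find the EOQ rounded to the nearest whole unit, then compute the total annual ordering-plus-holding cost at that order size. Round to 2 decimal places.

$13,193.94

Optimal lot size Q* = (2 × 12,800 × $200 / $34)^½ ≈ 388.06 → Q = 388 units
Ordering: D/Q × S = 12,800/388 × $200 = $6,597.94
Holding:  Q/2 × H = 388/2 × $34 = $6,596.00
Total = $6,597.94 + $6,596.00 = $13,193.94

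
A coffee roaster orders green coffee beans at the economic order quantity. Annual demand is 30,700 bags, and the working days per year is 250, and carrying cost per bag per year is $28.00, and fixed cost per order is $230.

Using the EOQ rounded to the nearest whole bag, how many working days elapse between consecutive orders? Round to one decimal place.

Optimal lot size Q* = (2 × 30,700 × $230 / $28)^½ ≈ 710.18 → Q = 710 bags
Cycle time = (working days × Q)/D = (250 × 710) / 30,700 = 5.782 days

5.8 days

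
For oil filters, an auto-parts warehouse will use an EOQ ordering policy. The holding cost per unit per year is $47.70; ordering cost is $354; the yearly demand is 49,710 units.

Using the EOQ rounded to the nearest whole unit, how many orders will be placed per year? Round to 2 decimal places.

2DS/H = 2·49,710·354/47.7 = 737,833.96
EOQ = √737,833.96 ≈ 858.97 → Q = 859
Orders per year = D/Q = 49,710 / 859 = 57.870

57.87 orders per year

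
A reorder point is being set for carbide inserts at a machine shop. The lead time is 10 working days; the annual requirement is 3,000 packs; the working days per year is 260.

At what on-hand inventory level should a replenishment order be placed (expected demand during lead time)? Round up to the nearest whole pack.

Daily demand d = 3,000 / 260 = 11.538 packs/day
Demand during lead time = 11.538 × 10 = 115.38
Reorder point = 115.38 → round up

116 packs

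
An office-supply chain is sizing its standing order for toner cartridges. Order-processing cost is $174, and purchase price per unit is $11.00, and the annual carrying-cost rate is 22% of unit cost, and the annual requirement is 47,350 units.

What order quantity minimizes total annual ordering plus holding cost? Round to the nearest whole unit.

2,609 units

Carrying cost H = $11 × 22% = $2.4200/unit/yr
Q* = √(2·D·S / H) = √(2·47,350·174 / 2.42) = √6,809,008.3 ≈ 2,609.41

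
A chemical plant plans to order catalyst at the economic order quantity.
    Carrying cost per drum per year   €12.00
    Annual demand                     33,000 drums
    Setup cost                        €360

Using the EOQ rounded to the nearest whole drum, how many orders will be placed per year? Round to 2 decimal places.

EOQ = √(2DS/H) = √(2 × 33,000 × 360 / 12)
    = √(1,980,000.00) ≈ 1,407.12 → Q = 1,407
Orders per year = D/Q = 33,000 / 1,407 = 23.454

23.45 orders per year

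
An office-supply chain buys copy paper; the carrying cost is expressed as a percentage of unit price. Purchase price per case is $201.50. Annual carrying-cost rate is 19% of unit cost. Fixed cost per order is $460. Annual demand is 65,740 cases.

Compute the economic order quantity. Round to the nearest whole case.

1,257 cases

Carrying cost H = $201.5 × 19% = $38.2850/case/yr
Q* = √(2·D·S / H) = √(2·65,740·460 / 38.285) = √1,579,751.9 ≈ 1,256.88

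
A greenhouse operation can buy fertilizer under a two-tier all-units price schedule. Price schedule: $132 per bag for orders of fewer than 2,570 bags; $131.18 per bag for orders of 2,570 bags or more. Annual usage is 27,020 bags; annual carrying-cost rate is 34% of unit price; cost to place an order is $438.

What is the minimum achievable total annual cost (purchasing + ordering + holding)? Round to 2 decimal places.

H₁ = 34%×$132 = $44.8800;  H₂ = 34%×$131.18 = $44.6012
EOQ₁ = √(2×27,020×438/44.8800) = 726.22  (< 2,570, feasible at tier 1)
EOQ₂ = √(2×27,020×438/44.6012) = 728.49  (< 2,570 → use Q = 2,570 at tier-2 price)
TC(tier 1 (EOQ₁), Q≈726.2) = $3,599,232.76
TC(tier 2, Q≈2,570.0) = $3,606,401.11
Minimum at tier 1 (EOQ₁): $3,599,232.76

$3,599,232.76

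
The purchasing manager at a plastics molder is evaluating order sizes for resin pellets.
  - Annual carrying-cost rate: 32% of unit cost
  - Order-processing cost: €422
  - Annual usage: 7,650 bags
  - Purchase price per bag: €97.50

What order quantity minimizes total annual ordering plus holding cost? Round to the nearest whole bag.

455 bags

Holding cost per bag per year: H = 32% × €97.5 = €31.2000
EOQ = √(2DS/H) = √(2 × 7,650 × 422 / 31.2)
    = √(206,942.31) ≈ 454.91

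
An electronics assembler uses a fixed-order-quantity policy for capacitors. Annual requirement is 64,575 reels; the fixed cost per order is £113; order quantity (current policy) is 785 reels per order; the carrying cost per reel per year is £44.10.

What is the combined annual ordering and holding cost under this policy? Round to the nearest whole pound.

Orders/yr = 64,575/785 = 82.261; ordering cost = 82.261 × £113 = £9,295.51
Average inventory = 785/2 = 392.5; holding cost = 392.5 × £44.1 = £17,309.25
Total = £9,295.51 + £17,309.25 = £26,604.76

£26,605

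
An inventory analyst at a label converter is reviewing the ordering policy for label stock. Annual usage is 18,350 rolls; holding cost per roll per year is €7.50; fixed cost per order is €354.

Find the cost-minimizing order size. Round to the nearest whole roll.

Q* = √(2·D·S / H) = √(2·18,350·354 / 7.5) = √1,732,240.0 ≈ 1,316.15

1,316 rolls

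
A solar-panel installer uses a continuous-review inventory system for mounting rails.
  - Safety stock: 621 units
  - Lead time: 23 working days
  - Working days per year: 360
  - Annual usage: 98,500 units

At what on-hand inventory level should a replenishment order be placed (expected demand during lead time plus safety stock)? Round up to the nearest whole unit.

6,915 units

Daily demand d = 98,500 / 360 = 273.611 units/day
Demand during lead time = 273.611 × 23 = 6,293.06
Reorder point = 6,293.06 + 621 = 6,914.06 → round up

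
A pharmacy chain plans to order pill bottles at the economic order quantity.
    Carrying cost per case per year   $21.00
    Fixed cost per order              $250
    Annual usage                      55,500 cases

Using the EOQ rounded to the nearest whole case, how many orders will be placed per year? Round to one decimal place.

48.3 orders per year

EOQ = √(2DS/H) = √(2 × 55,500 × 250 / 21)
    = √(1,321,428.57) ≈ 1,149.53 → Q = 1,150
Orders per year = D/Q = 55,500 / 1,150 = 48.261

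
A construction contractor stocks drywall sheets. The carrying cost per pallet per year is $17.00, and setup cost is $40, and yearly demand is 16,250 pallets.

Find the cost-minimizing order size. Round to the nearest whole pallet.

Q* = √(2·D·S / H) = √(2·16,250·40 / 17) = √76,470.6 ≈ 276.53

277 pallets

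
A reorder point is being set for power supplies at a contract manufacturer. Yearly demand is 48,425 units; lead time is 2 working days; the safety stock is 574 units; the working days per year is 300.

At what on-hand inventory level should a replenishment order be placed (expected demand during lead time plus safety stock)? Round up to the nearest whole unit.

897 units

Daily demand d = 48,425 / 300 = 161.417 units/day
Demand during lead time = 161.417 × 2 = 322.83
Reorder point = 322.83 + 574 = 896.83 → round up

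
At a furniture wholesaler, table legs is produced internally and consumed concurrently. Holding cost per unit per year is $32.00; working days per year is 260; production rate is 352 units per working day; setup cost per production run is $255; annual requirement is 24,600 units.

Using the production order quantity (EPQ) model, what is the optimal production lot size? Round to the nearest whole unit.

732 units

d = 24,600/260 = 94.6154 units/day;  effective holding cost H(1 − d/p) = 32·(1 − 94.6154/352) = 23.39860
Q* = √(2DS / H_eff) = √(2·24,600·255 / 23.39860) ≈ 732.25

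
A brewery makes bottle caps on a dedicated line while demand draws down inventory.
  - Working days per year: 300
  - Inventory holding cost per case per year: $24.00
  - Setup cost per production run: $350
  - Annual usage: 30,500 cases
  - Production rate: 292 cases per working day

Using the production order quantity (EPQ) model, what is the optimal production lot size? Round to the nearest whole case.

1,168 cases

d = 30,500/300 = 101.6667 cases/day;  effective holding cost H(1 − d/p) = 24·(1 − 101.6667/292) = 15.64384
Q* = √(2DS / H_eff) = √(2·30,500·350 / 15.64384) ≈ 1,168.23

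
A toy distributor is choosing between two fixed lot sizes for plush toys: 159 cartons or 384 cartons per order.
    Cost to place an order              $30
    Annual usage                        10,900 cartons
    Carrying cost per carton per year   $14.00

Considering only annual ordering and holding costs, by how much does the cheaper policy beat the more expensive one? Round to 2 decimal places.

$369.96

TC(Q) = (D/Q)S + (Q/2)H
TC(159) = (10,900/159)×30 + (159/2)×14 = $3,169.60
TC(384) = (10,900/384)×30 + (384/2)×14 = $3,539.56
|ΔTC| = |$3,169.60 − $3,539.56| = $369.96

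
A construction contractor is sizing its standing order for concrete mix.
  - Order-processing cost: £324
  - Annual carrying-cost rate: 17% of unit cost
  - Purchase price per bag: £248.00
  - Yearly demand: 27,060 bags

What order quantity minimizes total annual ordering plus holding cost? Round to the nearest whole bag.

645 bags

Holding cost per bag per year: H = 17% × £248 = £42.1600
EOQ = √(2DS/H) = √(2 × 27,060 × 324 / 42.16)
    = √(415,912.71) ≈ 644.91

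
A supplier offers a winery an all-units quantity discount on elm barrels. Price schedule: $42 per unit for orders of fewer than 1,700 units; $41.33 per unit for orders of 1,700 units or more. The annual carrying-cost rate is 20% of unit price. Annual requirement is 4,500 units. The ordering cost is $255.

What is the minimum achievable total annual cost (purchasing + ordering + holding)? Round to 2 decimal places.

$193,390.67

H₁ = 20%×$42 = $8.4000;  H₂ = 20%×$41.33 = $8.2660
EOQ₁ = √(2×4,500×255/8.4000) = 522.70  (< 1,700, feasible at tier 1)
EOQ₂ = √(2×4,500×255/8.2660) = 526.92  (< 1,700 → use Q = 1,700 at tier-2 price)
TC(tier 1 (EOQ₁), Q≈522.7) = $193,390.67
TC(tier 2, Q≈1,700.0) = $193,686.10
Minimum at tier 1 (EOQ₁): $193,390.67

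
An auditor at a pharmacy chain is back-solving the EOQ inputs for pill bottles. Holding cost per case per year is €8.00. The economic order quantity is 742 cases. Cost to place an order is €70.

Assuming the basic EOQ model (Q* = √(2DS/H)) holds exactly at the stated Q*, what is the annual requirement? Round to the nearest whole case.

31,461 cases per year

From Q* = √(2DS/H) ⇒ Q*² = 2DS/H.
D = Q²H / (2S) = 742² × 8 / (2 × 70) = 31,460.80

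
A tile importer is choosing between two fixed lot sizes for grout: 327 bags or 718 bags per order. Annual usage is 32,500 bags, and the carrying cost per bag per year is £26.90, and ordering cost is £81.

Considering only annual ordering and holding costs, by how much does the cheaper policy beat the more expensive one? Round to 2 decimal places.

For each Q, cost = (D/Q)·S + (Q/2)·H.
TC(327) = (32,500/327)×81 + (327/2)×26.9 = £12,448.61
TC(718) = (32,500/718)×81 + (718/2)×26.9 = £13,323.53
Lots of 327 are cheaper by £874.93.

£874.93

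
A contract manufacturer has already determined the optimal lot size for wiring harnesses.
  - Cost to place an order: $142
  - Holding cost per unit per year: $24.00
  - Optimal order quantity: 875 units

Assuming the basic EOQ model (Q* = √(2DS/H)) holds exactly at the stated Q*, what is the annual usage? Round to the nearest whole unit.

64,701 units per year

Since Q* = (2DS/H)^½, squaring gives Q*²·H = 2DS.
D = Q²H / (2S) = 875² × 24 / (2 × 142) = 64,700.70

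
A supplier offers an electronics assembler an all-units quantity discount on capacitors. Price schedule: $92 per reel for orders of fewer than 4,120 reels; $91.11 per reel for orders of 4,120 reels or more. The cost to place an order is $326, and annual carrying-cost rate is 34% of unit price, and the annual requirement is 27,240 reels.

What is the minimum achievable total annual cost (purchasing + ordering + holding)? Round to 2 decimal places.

$2,529,650.06

H₁ = 34%×$92 = $31.2800;  H₂ = 34%×$91.11 = $30.9774
EOQ₁ = √(2×27,240×326/31.2800) = 753.52  (< 4,120, feasible at tier 1)
EOQ₂ = √(2×27,240×326/30.9774) = 757.19  (< 4,120 → use Q = 4,120 at tier-2 price)
TC(tier 1 (EOQ₁), Q≈753.5) = $2,529,650.06
TC(tier 2, Q≈4,120.0) = $2,547,805.24
Minimum at tier 1 (EOQ₁): $2,529,650.06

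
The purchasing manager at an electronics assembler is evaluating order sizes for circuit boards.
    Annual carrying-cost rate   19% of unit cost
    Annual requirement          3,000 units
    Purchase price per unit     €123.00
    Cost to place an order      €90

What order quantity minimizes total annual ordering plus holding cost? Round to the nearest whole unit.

H = i·C = 0.19 × €123 = €23.3700 per unit-year
EOQ = √(2DS/H) = √(2 × 3,000 × 90 / 23.37)
    = √(23,106.55) ≈ 152.01

152 units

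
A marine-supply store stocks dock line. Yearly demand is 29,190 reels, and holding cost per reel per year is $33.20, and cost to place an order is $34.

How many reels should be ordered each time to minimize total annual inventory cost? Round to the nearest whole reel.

245 reels

EOQ = √(2DS/H) = √(2 × 29,190 × 34 / 33.2)
    = √(59,786.75) ≈ 244.51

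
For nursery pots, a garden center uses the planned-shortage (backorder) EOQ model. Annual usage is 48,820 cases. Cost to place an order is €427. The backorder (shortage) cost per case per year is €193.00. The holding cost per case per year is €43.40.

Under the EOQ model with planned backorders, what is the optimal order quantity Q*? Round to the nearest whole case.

1,085 cases

Q* = √(2DS/H) · √((H + b)/b)
   = √(2 × 48,820 × 427 / 43.4) · √((43.4 + 193) / 193)
   = 980.128 × 1.1067 ≈ 1,084.75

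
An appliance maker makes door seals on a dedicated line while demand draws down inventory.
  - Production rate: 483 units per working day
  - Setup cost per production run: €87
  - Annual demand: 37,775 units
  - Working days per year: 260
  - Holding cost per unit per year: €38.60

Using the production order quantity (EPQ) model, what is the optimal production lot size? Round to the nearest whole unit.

493 units

Daily demand d = 37,775/260 = 145.288; p = 483; 1 − d/p = 0.69920
EPQ = √(2DS / (H(1 − d/p)))
    = √(2 × 37,775 × 87 / (38.6 × 0.69920)) ≈ 493.50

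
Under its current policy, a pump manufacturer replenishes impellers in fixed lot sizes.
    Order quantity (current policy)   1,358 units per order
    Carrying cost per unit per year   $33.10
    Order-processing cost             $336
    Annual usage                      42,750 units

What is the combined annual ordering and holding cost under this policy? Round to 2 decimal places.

$33,052.22

Orders/yr = 42,750/1,358 = 31.480; ordering cost = 31.480 × $336 = $10,577.32
Average inventory = 1,358/2 = 679; holding cost = 679 × $33.1 = $22,474.90
Total = $10,577.32 + $22,474.90 = $33,052.22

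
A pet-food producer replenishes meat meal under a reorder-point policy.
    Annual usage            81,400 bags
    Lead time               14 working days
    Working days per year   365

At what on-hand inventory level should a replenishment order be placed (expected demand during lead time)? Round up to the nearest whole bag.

3,123 bags

Daily demand d = 81,400 / 365 = 223.014 bags/day
Demand during lead time = 223.014 × 14 = 3,122.19
Reorder point = 3,122.19 → round up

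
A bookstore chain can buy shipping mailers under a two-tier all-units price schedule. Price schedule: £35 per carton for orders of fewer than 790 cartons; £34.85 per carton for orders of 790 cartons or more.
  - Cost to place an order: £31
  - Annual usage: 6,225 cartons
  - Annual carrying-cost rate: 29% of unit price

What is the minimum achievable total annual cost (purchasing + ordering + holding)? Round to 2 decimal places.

£219,854.24

H₁ = 29%×£35 = £10.1500;  H₂ = 29%×£34.85 = £10.1065
EOQ₁ = √(2×6,225×31/10.1500) = 195.00  (< 790, feasible at tier 1)
EOQ₂ = √(2×6,225×31/10.1065) = 195.42  (< 790 → use Q = 790 at tier-2 price)
TC(tier 1 (EOQ₁), Q≈195.0) = £219,854.24
TC(tier 2, Q≈790.0) = £221,177.59
Minimum at tier 1 (EOQ₁): £219,854.24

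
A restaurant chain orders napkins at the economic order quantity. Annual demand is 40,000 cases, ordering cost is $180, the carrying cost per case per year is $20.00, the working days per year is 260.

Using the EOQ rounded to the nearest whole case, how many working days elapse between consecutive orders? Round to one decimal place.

5.5 days

Q* = √(2·D·S / H) = √(2·40,000·180 / 20) = √720,000.0 ≈ 848.53 → Q = 849 cases
T = Q/D × 260 days = 849/40,000 × 260 = 5.519 days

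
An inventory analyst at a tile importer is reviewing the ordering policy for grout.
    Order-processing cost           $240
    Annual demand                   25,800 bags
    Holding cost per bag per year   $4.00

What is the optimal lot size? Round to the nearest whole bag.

Optimal lot size Q* = (2 × 25,800 × $240 / $4)^½ ≈ 1,759.55

1,760 bags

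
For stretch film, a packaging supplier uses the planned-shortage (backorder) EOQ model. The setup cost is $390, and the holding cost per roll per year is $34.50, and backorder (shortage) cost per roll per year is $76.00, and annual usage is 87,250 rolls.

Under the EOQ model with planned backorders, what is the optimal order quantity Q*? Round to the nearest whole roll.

1,694 rolls

Q* = √(2DS/H) · √((H + b)/b)
   = √(2 × 87,250 × 390 / 34.5) · √((34.5 + 76) / 76)
   = 1,404.496 × 1.2058 ≈ 1,693.54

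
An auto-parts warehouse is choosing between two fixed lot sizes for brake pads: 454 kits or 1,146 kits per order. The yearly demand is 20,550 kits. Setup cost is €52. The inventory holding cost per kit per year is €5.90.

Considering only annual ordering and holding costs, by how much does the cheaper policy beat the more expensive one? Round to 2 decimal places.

For each Q, cost = (D/Q)·S + (Q/2)·H.
TC(454) = (20,550/454)×52 + (454/2)×5.9 = €3,693.04
TC(1,146) = (20,550/1,146)×52 + (1,146/2)×5.9 = €4,313.16
Cheaper: Q = 454.  Difference = €620.12

€620.12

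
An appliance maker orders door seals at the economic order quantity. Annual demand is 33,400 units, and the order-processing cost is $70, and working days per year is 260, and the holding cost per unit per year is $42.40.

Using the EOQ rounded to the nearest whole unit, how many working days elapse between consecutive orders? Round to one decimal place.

EOQ = √(2DS/H) = √(2 × 33,400 × 70 / 42.4)
    = √(110,283.02) ≈ 332.09 → Q = 332 units
T = Q/D × 260 days = 332/33,400 × 260 = 2.584 days

2.6 days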